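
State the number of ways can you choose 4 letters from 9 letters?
126

Reasoning: C(9,4) = 9! / (4! × (9-4)!)
         = 9! / (4! × 5!)
         = 126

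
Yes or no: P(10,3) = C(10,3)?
No

Working:
P(10,3) = 720 but C(10,3) = 120; they differ by a factor of 3! = 6, so the statement does not hold.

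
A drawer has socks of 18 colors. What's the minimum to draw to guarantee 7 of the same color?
109

Worst case: 6 of each = 108. One more: 109.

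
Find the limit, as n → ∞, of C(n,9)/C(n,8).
∞

Solution: C(n,9)/C(n,8) = (n-8)/9 → ∞ as n → ∞.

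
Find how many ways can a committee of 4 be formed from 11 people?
330

Working:
C(11,4) = 11! / (4! × (11-4)!)
         = 11! / (4! × 7!)
         = 330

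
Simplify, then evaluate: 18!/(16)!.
306

Working:
This equals 18×17 = 306.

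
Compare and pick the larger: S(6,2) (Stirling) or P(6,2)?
S(6,2)

Explanation: S(6,2) = 2·S(5,2) + S(5,1) = 2·15 + 1 = 31; P(6,2) = 30.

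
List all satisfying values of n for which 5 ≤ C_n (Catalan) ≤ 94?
C_2=2; C_3=5; C_4=14; C_5=42; C_6=132. So valid n = 3, 4, 5.

Answer: 3, 4, 5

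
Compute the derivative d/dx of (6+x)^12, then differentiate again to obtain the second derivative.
132(6+x)^10

Solution: First derivative: 12(6+x)^{11}. Second derivative: 12·11·(6+x)^{10} = 132(6+x)^{10}.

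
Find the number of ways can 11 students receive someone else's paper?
14,684,570

Solution: Using D(n) = (n-1)[D(n-1) + D(n-2)]:
D(11) = (11-1) × [D(10) + D(9)]
      = 10 × [1334961 + 133496]
      = 10 × 1468457
      = 14,684,570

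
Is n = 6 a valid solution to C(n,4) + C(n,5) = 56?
No

Working:
C(6,4) + C(6,5) = 15 + 6 = 21, which does not equal 56.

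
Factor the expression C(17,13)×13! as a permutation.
P(17,13)

Solution: C(17,13)×13! = [17!/(13!(4)!)]×13! = 17!/(4)! = P(17,13) = 14,820,309,504,000.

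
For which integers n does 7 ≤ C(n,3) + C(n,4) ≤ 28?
C(4,3)+C(4,4)=5; C(5,3)+C(5,4)=15; C(6,3)+C(6,4)=35. So valid n = 5.

Answer: 5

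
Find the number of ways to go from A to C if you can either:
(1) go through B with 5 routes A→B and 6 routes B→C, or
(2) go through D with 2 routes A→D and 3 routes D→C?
Route via B: 5×6=30. Route via D: 2×3=6. Total: 36.
Final answer: 36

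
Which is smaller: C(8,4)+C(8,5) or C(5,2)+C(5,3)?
C(5,2)+C(5,3)

Solution: First=126, Second=20.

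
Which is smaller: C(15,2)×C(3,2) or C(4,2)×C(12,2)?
C(15,2)×C(3,2)=315, C(4,2)×C(12,2)=396.

Answer: C(15,2)×C(3,2)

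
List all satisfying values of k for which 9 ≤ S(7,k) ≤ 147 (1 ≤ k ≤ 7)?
2, 5, 6

S(7,1)=1; S(7,2)=63; S(7,3)=301; S(7,4)=350; S(7,5)=140; S(7,6)=21; S(7,7)=1. So valid k = 2, 5, 6.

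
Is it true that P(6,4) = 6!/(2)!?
True

Permutation formula P(n,k) = n!/(n-k)!: 6!/2! = 720/2 = 360 = P(6,4). The statement holds.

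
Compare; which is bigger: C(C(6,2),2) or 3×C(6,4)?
C(C(6,2),2)

Working:
C(C(6,2),2)=105, 3×C(6,4)=45.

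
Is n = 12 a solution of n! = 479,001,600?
12! = 12·11! = 12·39,916,800 = 479,001,600, which equals 479,001,600.
Final answer: Yes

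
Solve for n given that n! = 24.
n! is strictly increasing. 2! = 2, 3! = 6, 4! = 24 ✓. So n = 4.
Final answer: 4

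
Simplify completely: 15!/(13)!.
This equals 15×14 = 210.

Answer: 210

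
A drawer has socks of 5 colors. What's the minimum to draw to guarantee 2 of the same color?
6

Reasoning: Worst case: 1 of each = 5. One more: 6.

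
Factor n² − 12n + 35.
(n − 5)(n − 7)

Seek roots whose sum is 12 and product is 35: (5, 7). So n² − 12n + 35 = (n − 5)(n − 7).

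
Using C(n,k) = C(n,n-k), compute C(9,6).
84

Reasoning: C(9,6) = C(9,3) = 84.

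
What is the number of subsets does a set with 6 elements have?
Each element can be included or excluded: 2^6 = 64.

Answer: 64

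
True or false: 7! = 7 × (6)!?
True

Working:
By definition n! = n × (n-1)!, so 7! = 7 × 6!.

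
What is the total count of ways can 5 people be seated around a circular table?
Circular arrangements: (5-1)! = 24.

Answer: 24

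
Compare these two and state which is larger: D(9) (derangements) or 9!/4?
D(9)

Solution: D(9) = (9-1)·[D(8) + D(7)] = 8·[14,833 + 1,854] = 133,496; 9!/4 = 362,880/4 = 90,720.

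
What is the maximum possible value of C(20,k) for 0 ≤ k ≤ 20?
Maximum at k = 10: C(20,10) = 184,756.
Final answer: 184,756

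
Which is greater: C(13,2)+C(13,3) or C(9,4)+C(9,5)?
C(13,2)+C(13,3)

Explanation: First=364, Second=252.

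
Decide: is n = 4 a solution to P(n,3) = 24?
P(4,3) = 4·3·2 = 24, which equals 24.
Final answer: Yes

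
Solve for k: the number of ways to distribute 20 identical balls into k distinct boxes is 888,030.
8

Solution: Stars and bars: the count is C(20+k−1, k−1), increasing in k. k=6: C(25,5) = 53,130, k=7: C(26,6) = 230,230, k=8: C(27,7) = 888,030 ✓. So k = 8.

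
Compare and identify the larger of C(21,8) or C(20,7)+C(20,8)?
Equal

Solution: By Pascal's identity: C(21,8) = C(20,7)+C(20,8) = 203,490. Equal.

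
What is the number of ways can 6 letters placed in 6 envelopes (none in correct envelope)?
Using D(n) = (n-1)[D(n-1) + D(n-2)]:
D(6) = (6-1) × [D(5) + D(4)]
      = 5 × [44 + 9]
      = 5 × 53
      = 265

Answer: 265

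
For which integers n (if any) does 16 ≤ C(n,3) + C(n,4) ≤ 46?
6

Explanation: C(5,3)+C(5,4)=15; C(6,3)+C(6,4)=35; C(7,3)+C(7,4)=70. So valid n = 6.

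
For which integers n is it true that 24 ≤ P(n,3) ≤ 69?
4, 5

Working:
P(3,3)=6; P(4,3)=24; P(5,3)=60; P(6,3)=120. So valid n = 4, 5.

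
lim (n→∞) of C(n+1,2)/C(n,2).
1

Solution: Both numerator and denominator grow as n^2/2! for large n, so the ratio → 1.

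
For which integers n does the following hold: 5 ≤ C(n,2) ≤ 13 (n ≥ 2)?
C(3,2)=3; C(4,2)=6; C(5,2)=10; C(6,2)=15. So valid n = 4, 5.

Answer: 4, 5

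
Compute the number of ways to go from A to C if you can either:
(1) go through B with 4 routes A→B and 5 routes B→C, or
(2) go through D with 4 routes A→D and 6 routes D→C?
44

Reasoning: Route via B: 4×5=20. Route via D: 4×6=24. Total: 44.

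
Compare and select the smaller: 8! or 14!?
8!

8!=40,320, 14!=87,178,291,200. 14! > 8!.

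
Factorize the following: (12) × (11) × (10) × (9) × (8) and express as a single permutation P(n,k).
Product of 5 consecutive descending integers starting at 12: P(12,5) = 12!/7! = 95,040.
Final answer: P(12,5) = 12!/(7)!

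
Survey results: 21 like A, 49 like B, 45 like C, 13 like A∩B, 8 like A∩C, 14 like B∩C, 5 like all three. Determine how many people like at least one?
85

Reasoning: |A∪B∪C| = 21+49+45-13-8-14+5 = 85.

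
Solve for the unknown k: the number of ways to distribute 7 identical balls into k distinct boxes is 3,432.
8
Stars and bars: the count is C(7+k−1, k−1), increasing in k. k=6: C(12,5) = 792, k=7: C(13,6) = 1,716, k=8: C(14,7) = 3,432 ✓. So k = 8.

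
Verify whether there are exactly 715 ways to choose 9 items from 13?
C(13,9) = 715.
Final answer: True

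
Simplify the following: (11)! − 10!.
36,288,000

Explanation: (11)! − 10! = (11)·10! − 10! = (11−1)·10! = 10·10! = 36,288,000.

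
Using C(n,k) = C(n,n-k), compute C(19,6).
27,132

Solution: C(19,6) = C(19,13) = 27,132.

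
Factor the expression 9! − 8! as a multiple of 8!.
9! − 8! = 9·8! − 8! = (9 − 1)·8! = 8 × 8! = 322,560.
Final answer: 8 × 8! = 322,560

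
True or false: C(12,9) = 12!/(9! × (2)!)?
The correct denominator is 9!×3!, giving C(12,9) = 220; the stated RHS is 12!/(9!×2!) = 660 ≠ 220, so the statement does not hold.

Answer: False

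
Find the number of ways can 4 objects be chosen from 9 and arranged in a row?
3,024

P(9,4) = 9!/(9-4)! = 3,024.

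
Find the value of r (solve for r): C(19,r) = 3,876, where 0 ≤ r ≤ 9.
4

C(19,r) is increasing for 0 ≤ r ≤ 9. Stepping up (C(19,r+1) = C(19,r)·(19−r)/(r+1)): C(19,1) = 19, C(19,2) = 171, C(19,3) = 969, C(19,4) = 3,876 ✓. So r = 4.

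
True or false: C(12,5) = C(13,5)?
LHS = C(12,5) = 792; RHS = C(13,5) = 1,287. 792 ≠ 1,287, so the statement does not hold.
Final answer: False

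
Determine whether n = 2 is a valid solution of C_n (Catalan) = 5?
No

Reasoning: C_2 = C(4,2)/(2+1) = 6/3 = 2, which does not equal 5.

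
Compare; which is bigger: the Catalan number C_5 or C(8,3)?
C(8,3)

C_5 = C(10,5)/(5+1) = 252/6 = 42; C(8,3) = 56.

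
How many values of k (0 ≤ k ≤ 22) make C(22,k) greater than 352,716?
5

Explanation: Row 22 is unimodal and symmetric about k=22/2. C(22,8)=319,770 ≤ 352,716; C(22,9)=497,420 > 352,716; by symmetry C(22,k) > 352,716 for k = 9..13. That's 13 - 9 + 1 = 5 values.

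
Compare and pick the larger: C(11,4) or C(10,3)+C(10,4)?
By Pascal's identity: C(11,4) = C(10,3)+C(10,4) = 330. Equal.

Answer: Equal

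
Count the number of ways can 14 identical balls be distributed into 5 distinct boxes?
3,060

Reasoning: C(14+5-1, 5-1) = C(18, 4) = 3,060.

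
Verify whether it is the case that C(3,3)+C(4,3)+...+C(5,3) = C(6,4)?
True

Hockey stick identity gives Σ = C(6,4) = 15; RHS C(6,4) = 15.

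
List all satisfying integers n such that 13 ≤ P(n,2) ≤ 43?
5, 6, 7
P(4,2)=12; P(5,2)=20; P(6,2)=30; P(7,2)=42; P(8,2)=56. So valid n = 5, 6, 7.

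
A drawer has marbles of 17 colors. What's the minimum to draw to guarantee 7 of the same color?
Worst case: 6 of each = 102. One more: 103.
Final answer: 103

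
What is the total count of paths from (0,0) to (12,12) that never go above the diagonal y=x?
208,012

Reasoning: Counted by the Catalan number C_12: C_12 = C(24,12)/(12+1) = 2,704,156/13 = 208,012.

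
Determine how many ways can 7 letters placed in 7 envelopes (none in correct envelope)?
1,854

Working:
Using D(n) = (n-1)[D(n-1) + D(n-2)]:
D(7) = (7-1) × [D(6) + D(5)]
      = 6 × [265 + 44]
      = 6 × 309
      = 1,854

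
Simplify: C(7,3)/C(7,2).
5/3

C(n,k+1)/C(n,k) = (n−k)/(k+1). Here (7−2)/(2+1) = 5/3 = 5/3.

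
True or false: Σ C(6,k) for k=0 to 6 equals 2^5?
False

Reasoning: Binomial theorem: Σ C(6,k) = (1+1)^6 = 2^6 = 64; RHS 2^5 = 32.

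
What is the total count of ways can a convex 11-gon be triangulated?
4,862
Using the Catalan number formula: C_n = C(2n, n) / (n+1)
C_9 = C(18, 9) / (9+1)
     = 48620 / 10
     = 4,862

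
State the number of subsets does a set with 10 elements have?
1,024
Each element can be included or excluded: 2^10 = 1,024.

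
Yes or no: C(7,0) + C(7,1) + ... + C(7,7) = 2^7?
Yes

Solution: Binomial theorem with x = y = 1: Σ C(7,i) = (1+1)^7 = 2^7 = 128. The statement holds.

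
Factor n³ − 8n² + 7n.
n(n − 1)(n − 7)

Working:
n³ − 8n² + 7n = n(n² − 8n + 7) = n(n − 1)(n − 7).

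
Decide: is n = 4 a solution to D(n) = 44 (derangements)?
No
D(4) = (4-1)·[D(3) + D(2)] = 3·[2 + 1] = 9, which does not equal 44.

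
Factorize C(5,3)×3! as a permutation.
C(5,3)×3! = [5!/(3!(2)!)]×3! = 5!/(2)! = P(5,3) = 60.

Answer: P(5,3)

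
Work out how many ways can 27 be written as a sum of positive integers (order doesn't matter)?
3,010

Explanation: Pentagonal recurrence p(n) = p(n−1) + p(n−2) − p(n−5) − p(n−7) + …: p(27) = p(26) + p(25) − p(22) − p(20) + p(15) + p(12) − p(5) − p(1) = 2,436 + 1,958 − 1,002 − 627 + 176 + 77 − 7 − 1 = 3,010.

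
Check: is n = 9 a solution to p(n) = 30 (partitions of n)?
Yes

Solution: Pentagonal recurrence p(n) = p(n−1) + p(n−2) − p(n−5) − p(n−7) + …: p(9) = p(8) + p(7) − p(4) − p(2) = 22 + 15 − 5 − 2 = 30, which equals 30.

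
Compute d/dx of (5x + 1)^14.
Chain rule: 14(5x+1)^{13} × 5 = 70(5x+1)^{13}.
Final answer: 70(5x + 1)^13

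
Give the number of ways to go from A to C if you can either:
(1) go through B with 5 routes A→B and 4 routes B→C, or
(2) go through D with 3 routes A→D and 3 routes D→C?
29

Reasoning: Route via B: 5×4=20. Route via D: 3×3=9. Total: 29.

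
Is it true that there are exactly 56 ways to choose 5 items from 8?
True
C(8,5) = 56.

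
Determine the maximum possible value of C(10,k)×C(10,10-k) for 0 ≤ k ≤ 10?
C(10,k)·C(10,10-k) = C(10,k)², maximised at the centre k = 5: C(10,5)² = 63,504.

Answer: 63,504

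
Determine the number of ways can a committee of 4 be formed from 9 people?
126

C(9,4) = 9! / (4! × (9-4)!)
         = 9! / (4! × 5!)
         = 126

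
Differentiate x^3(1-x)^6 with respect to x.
3x^2(1-x)^6 - 6x^3(1-x)^5

Solution: Product rule: 3x^{2}(1-x)^{6} + x^3·(-6)(1-x)^{5}.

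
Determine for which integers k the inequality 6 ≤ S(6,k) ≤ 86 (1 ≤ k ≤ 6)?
S(6,1)=1; S(6,2)=31; S(6,3)=90; S(6,4)=65; S(6,5)=15; S(6,6)=1. So valid k = 2, 4, 5.

Answer: 2, 4, 5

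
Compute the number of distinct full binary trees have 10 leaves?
4,862

Reasoning: Using the Catalan number formula: C_n = C(2n, n) / (n+1)
C_9 = C(18, 9) / (9+1)
     = 48620 / 10
     = 4,862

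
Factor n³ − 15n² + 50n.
n³ − 15n² + 50n = n(n² − 15n + 50) = n(n − 5)(n − 10).

Answer: n(n − 5)(n − 10)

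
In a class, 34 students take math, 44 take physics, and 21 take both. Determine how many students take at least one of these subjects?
57

Reasoning: |A∪B| = |A|+|B|-|A∩B| = 34+44-21 = 57.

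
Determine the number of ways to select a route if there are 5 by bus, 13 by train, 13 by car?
31

Working:
By the addition principle: 5 + 13 + 13 = 31.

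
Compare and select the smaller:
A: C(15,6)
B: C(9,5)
A=C(15,6)=5,005, B=C(9,5)=126.

Answer: B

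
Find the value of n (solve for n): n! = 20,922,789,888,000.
16

Working:
n! is strictly increasing. 14! = 87,178,291,200, 15! = 1,307,674,368,000, 16! = 20,922,789,888,000 ✓. So n = 16.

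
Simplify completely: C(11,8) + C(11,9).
220

Reasoning: By Pascal's identity: C(12,9) = 220.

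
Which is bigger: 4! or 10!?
10!

Explanation: 4!=24, 10!=3,628,800. 10! > 4!.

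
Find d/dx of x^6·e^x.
Product rule: d/dx[x^6]·e^x + x^6·d/dx[e^x] = 6x^{5}e^x + x^6e^x.
Final answer: (6x^5 + x^6)e^x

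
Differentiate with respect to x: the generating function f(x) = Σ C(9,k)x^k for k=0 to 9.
Σ k·C(9,k)x^(k-1) for k=1 to 9

Reasoning: Term-by-term differentiation gives Σ k·C(9,k)x^{k-1} for k=1 to 9.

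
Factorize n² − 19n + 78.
(n − 6)(n − 13)

Reasoning: Seek roots whose sum is 19 and product is 78: (6, 13). So n² − 19n + 78 = (n − 6)(n − 13).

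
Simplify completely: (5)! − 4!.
96

Solution: (5)! − 4! = (5)·4! − 4! = (5−1)·4! = 4·4! = 96.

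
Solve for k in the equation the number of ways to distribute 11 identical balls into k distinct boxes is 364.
4

Explanation: Stars and bars: the count is C(11+k−1, k−1), increasing in k. k=2: C(12,1) = 12, k=3: C(13,2) = 78, k=4: C(14,3) = 364 ✓. So k = 4.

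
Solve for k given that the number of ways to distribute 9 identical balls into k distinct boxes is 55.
Stars and bars: the count is C(9+k−1, k−1), increasing in k. k=2: C(10,1) = 10, k=3: C(11,2) = 55 ✓. So k = 3.
Final answer: 3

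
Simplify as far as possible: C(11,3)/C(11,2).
3

Solution: C(n,k+1)/C(n,k) = (n−k)/(k+1). Here (11−2)/(2+1) = 9/3 = 3.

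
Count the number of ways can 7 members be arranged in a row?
5,040

Explanation: Arrangements of 7 distinct objects: 7! = 5,040.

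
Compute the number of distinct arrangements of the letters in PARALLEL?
3,360
Word has 8 letters (P=1, A=2, R=1, L=3, E=1). Arrangements: 8!/Π(k!) = 3,360.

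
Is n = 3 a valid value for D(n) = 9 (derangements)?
No

Explanation: D(3) = (3-1)·[D(2) + D(1)] = 2·[1 + 0] = 2, which does not equal 9.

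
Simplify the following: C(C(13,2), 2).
C(13,2) = 78, then C(78, 2) = 3,003.

Answer: 3,003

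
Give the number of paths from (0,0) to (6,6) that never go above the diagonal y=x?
132

Working:
Counted by the Catalan number C_6: C_6 = C(12,6)/(6+1) = 924/7 = 132.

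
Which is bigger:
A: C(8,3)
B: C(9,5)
B

A=C(8,3)=56, B=C(9,5)=126.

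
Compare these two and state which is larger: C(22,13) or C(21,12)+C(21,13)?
Equal

Solution: By Pascal's identity: C(22,13) = C(21,12)+C(21,13) = 497,420. Equal.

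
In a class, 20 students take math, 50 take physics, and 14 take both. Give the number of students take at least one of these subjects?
|A∪B| = |A|+|B|-|A∩B| = 20+50-14 = 56.
Final answer: 56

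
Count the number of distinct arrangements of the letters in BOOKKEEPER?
151,200

Solution: Word has 10 letters (B=1, O=2, K=2, E=3, P=1, R=1). Arrangements: 10!/Π(k!) = 151,200.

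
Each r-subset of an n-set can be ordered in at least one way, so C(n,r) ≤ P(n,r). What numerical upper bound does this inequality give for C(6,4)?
360

Working:
P(6,4) = 6·5·4·3 = 360, so C(6,4) ≤ 360. (The bound is loose by a factor of 4! = 24: C(6,4) = 360/24 = 15.)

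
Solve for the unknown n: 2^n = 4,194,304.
22

Explanation: 4,194,304 = 1,024 × 1,024 × 4 = 2^10 × 2^10 × 2^2 = 2^22, so n = 22.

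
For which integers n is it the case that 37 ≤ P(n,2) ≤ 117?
7, 8, 9, 10, 11

Explanation: P(6,2)=30; P(7,2)=42; P(8,2)=56; P(9,2)=72; P(10,2)=90; P(11,2)=110; P(12,2)=132. So valid n = 7, 8, 9, 10, 11.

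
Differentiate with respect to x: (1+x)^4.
4(1+x)^3

Reasoning: Using the power rule: d/dx (1+x)^4 = 4(1+x)^{3}.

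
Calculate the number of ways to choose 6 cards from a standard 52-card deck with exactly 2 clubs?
6,415,578

13 clubs and 39 non-clubs: C(13,2) × C(39,4) = 78 × 82251 = 6,415,578.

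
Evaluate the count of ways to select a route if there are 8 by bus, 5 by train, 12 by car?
By the addition principle: 8 + 5 + 12 = 25.
Final answer: 25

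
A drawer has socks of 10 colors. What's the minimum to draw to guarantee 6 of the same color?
51

Working:
Worst case: 5 of each = 50. One more: 51.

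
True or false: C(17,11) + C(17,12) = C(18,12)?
Pascal's identity C(n,k) + C(n,k+1) = C(n+1,k+1): 12,376 + 6,188 = 18,564 = C(18,12).
Final answer: True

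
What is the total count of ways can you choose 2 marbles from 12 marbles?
66

Reasoning: C(12,2) = 12! / (2! × (12-2)!)
         = 12! / (2! × 10!)
         = 66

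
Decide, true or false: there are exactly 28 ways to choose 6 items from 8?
True

Solution: C(8,6) = 28.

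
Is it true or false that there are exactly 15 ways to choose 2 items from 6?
True

Solution: C(6,2) = 15.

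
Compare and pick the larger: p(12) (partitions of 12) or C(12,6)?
Pentagonal recurrence p(n) = p(n−1) + p(n−2) − p(n−5) − p(n−7) + …: p(12) = p(11) + p(10) − p(7) − p(5) + p(0) = 56 + 42 − 15 − 7 + 1 = 77; C(12,6) = 924.
Final answer: C(12,6)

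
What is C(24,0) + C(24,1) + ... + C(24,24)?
16,777,216

Explanation: Sum of binomial coefficients = 2^24 = 16,777,216.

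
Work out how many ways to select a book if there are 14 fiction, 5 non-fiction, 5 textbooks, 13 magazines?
37

Explanation: By the addition principle: 14 + 5 + 5 + 13 = 37.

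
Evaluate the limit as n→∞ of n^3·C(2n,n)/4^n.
∞

C(2n,n) ~ 4^n/√(πn), so n^3·C(2n,n)/4^n ~ n^(3 − 1/2)/√π → ∞.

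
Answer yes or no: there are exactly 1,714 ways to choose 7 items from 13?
No

Explanation: C(13,7) = 1,716 ≠ 1714.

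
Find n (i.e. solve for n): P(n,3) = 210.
7

Working:
P(n,3) = n(n−1)(n−2) is increasing in n; n(n−1)(n−2) ≈ (n−1)^3 = 210 gives n ≈ 6.9. Check: P(5,3) = 60, P(6,3) = 120, P(7,3) = 210 ✓. So n = 7.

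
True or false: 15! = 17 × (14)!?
False

Reasoning: 15! = 15 × 14! = 1,307,674,368,000, but 17 × 14! = 1,482,030,950,400.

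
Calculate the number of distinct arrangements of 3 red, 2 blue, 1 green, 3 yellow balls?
5,040

Working:
Multinomial: 9!/(3! × 2! × 1! × 3!) = 5,040.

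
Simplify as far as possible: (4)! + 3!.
(4)! + 3! = (4)·3! + 3! = (4+1)·3! = 5·3! = 30.
Final answer: 30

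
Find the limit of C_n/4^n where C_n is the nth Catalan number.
C_n ~ 4^n/(n^(3/2)√π), so n^0·C_n/4^n ~ n^(0 − 3/2)/√π → 0.
Final answer: 0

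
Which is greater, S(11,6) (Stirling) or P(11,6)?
S(11,6) = 6·S(10,6) + S(10,5) = 6·22,827 + 42,525 = 179,487; P(11,6) = 332,640.

Answer: P(11,6)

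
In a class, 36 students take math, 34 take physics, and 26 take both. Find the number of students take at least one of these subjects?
44
|A∪B| = |A|+|B|-|A∩B| = 36+34-26 = 44.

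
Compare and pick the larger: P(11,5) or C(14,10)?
P(11,5)

Reasoning: P(11,5)=55,440, C(14,10)=1,001.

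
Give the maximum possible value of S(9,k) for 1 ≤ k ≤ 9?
7,770
Row S(9,k) for k = 1..9 (via S(n,k) = k·S(n−1,k) + S(n−1,k−1)): 1, 255, 3,025, 7,770, 6,951, 2,646, 462, 36, 1. The row is unimodal; maximum at k = 4: 7,770.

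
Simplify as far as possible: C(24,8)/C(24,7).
17/8

C(n,k+1)/C(n,k) = (n−k)/(k+1). Here (24−7)/(7+1) = 17/8 = 17/8.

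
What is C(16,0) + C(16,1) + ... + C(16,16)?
65,536

Working:
Sum of binomial coefficients = 2^16 = 65,536.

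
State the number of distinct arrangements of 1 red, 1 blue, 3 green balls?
20

Reasoning: Multinomial: 5!/(1! × 1! × 3!) = 20.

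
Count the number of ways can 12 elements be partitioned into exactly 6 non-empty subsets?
1,323,652

Explanation: This equals S(12,6), the Stirling number of the 2nd kind.
Using the Stirling recurrence: S(n,k) = k·S(n-1,k) + S(n-1,k-1)
S(12,6) = 6·S(11,6) + S(11,5)
         = 6·179487 + 246730
         = 1076922 + 246730
         = 1,323,652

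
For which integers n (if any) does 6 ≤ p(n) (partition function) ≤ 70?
5, 6, 7, 8, 9, 10, 11

Tabulating p(n) via p(n) = p(n−1) + p(n−2) − p(n−5) − p(n−7) + …: p(4)=5; p(5)=7; p(6)=11; p(7)=15; p(8)=22; p(9)=30; p(10)=42; p(11)=56; p(12)=77. So valid n = 5, 6, 7, 8, 9, 10, 11.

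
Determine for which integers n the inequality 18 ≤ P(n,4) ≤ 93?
4

Reasoning: P(3,4)=0; P(4,4)=24; P(5,4)=120. So valid n = 4.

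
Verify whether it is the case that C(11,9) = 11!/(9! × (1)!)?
False

Reasoning: The correct denominator is 9!×2!, giving C(11,9) = 55; the stated RHS is 11!/(9!×1!) = 110 ≠ 55, so the statement does not hold.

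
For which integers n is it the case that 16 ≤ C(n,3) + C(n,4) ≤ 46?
C(5,3)+C(5,4)=15; C(6,3)+C(6,4)=35; C(7,3)+C(7,4)=70. So valid n = 6.

Answer: 6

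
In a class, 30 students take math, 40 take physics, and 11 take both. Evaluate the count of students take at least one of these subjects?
59

|A∪B| = |A|+|B|-|A∩B| = 30+40-11 = 59.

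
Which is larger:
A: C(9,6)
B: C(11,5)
B

Solution: A=C(9,6)=84, B=C(11,5)=462.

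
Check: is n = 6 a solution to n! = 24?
6! = 6·5! = 6·120 = 720, which does not equal 24.
Final answer: No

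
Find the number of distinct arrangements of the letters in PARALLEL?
3,360

Word has 8 letters (P=1, A=2, R=1, L=3, E=1). Arrangements: 8!/Π(k!) = 3,360.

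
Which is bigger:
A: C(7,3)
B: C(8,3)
A=C(7,3)=35, B=C(8,3)=56.
Final answer: B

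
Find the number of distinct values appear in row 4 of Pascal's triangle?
3
Row 4 has entries C(4,0)..C(4,4); by symmetry C(4,k)=C(4,4-k), giving 3 distinct values.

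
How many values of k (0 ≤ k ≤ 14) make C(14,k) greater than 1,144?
5

Explanation: Row 14 is unimodal and symmetric about k=14/2. C(14,4)=1,001 ≤ 1,144; C(14,5)=2,002 > 1,144; by symmetry C(14,k) > 1,144 for k = 5..9. That's 9 - 5 + 1 = 5 values.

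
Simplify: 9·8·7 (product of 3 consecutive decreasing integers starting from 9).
504

Reasoning: This is P(9,3) = 9!/(6)! = 504.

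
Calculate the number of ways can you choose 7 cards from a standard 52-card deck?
133,784,560

Explanation: C(52,7) = 133,784,560.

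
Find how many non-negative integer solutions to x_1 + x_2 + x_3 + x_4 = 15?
C(15+4-1, 4-1) = 816.
Final answer: 816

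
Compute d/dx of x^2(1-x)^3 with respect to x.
2x^1(1-x)^3 - 3x^2(1-x)^2

Solution: Product rule: 2x^{1}(1-x)^{3} + x^2·(-3)(1-x)^{2}.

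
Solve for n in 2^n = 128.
7

Solution: 2^7 = 128, so n = 7.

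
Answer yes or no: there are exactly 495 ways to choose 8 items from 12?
Yes
C(12,8) = 495.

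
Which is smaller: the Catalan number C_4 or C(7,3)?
C_4

Explanation: C_4 = C(8,4)/(4+1) = 70/5 = 14; C(7,3) = 35.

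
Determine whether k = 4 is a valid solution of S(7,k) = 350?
Yes

Reasoning: S(7,4) = 4·S(6,4) + S(6,3) = 4·65 + 90 = 350, which equals 350.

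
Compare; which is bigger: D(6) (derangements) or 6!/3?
D(6) = (6-1)·[D(5) + D(4)] = 5·[44 + 9] = 265; 6!/3 = 720/3 = 240.

Answer: D(6)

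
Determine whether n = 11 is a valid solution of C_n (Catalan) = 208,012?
No

C_11 = C(22,11)/(11+1) = 705,432/12 = 58,786, which does not equal 208,012.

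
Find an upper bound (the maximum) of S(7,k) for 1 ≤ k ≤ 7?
Row S(7,k) for k = 1..7 (via S(n,k) = k·S(n−1,k) + S(n−1,k−1)): 1, 63, 301, 350, 140, 21, 1. The row is unimodal; maximum at k = 4: 350.
Final answer: 350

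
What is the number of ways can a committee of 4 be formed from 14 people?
C(14,4) = 14! / (4! × (14-4)!)
         = 14! / (4! × 10!)
         = 1,001
Final answer: 1,001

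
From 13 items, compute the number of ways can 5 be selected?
1,287

C(13,5) = 13! / (5! × (13-5)!)
         = 13! / (5! × 8!)
         = 1,287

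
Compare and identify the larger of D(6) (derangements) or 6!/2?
6!/2
D(6) = (6-1)·[D(5) + D(4)] = 5·[44 + 9] = 265; 6!/2 = 720/2 = 360.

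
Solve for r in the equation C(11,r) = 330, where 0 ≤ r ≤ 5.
4

Explanation: C(11,r) is increasing for 0 ≤ r ≤ 5. Stepping up (C(11,r+1) = C(11,r)·(11−r)/(r+1)): C(11,1) = 11, C(11,2) = 55, C(11,3) = 165, C(11,4) = 330 ✓. So r = 4.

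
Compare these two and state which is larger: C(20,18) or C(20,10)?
C(20,10)
C(20,18)=190, C(20,10)=184,756.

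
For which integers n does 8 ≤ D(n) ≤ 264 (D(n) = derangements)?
4, 5
Using D(n) = (n−1)[D(n−1) + D(n−2)] with D(1)=0, D(2)=1: D(3)=2; D(4)=9; D(5)=44; D(6)=265. So valid n = 4, 5.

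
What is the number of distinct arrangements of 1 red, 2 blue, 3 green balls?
60

Explanation: Multinomial: 6!/(1! × 2! × 3!) = 60.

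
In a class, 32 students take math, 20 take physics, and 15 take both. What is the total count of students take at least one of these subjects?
37

Explanation: |A∪B| = |A|+|B|-|A∩B| = 32+20-15 = 37.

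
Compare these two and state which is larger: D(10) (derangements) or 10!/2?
D(10) = (10-1)·[D(9) + D(8)] = 9·[133,496 + 14,833] = 1,334,961; 10!/2 = 3,628,800/2 = 1,814,400.

Answer: 10!/2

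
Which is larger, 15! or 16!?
16!

Working:
15!=1,307,674,368,000, 16!=20,922,789,888,000. 16! > 15!.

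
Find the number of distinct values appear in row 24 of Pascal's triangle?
Row 24 has entries C(24,0)..C(24,24); by symmetry C(24,k)=C(24,24-k), giving 13 distinct values.

Answer: 13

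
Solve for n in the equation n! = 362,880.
9
n! is strictly increasing. 7! = 5,040, 8! = 40,320, 9! = 362,880 ✓. So n = 9.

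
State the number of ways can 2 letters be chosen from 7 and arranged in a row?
42

Explanation: P(7,2) = 7!/(7-2)! = 42.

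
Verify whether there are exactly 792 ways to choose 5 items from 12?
C(12,5) = 792.

Answer: True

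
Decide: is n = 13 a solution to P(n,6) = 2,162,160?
No

Working:
P(13,6) = 13·12·11·10·9·8 = 1,235,520, which does not equal 2,162,160.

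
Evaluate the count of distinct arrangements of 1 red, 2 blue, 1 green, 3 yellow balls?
420

Working:
Multinomial: 7!/(1! × 2! × 1! × 3!) = 420.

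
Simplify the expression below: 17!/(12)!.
This equals 17×16×...×13 = 742,560.
Final answer: 742,560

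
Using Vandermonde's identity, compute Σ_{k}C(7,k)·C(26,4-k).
40,920

Explanation: = C(7+26,4) = C(33,4) = 40,920.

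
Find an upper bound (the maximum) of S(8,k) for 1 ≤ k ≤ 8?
1,701

Explanation: Row S(8,k) for k = 1..8 (via S(n,k) = k·S(n−1,k) + S(n−1,k−1)): 1, 127, 966, 1,701, 1,050, 266, 28, 1. The row is unimodal; maximum at k = 4: 1,701.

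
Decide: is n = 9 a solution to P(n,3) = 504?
Yes

Working:
P(9,3) = 9·8·7 = 504, which equals 504.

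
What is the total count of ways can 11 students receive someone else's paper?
Using D(n) = (n-1)[D(n-1) + D(n-2)]:
D(11) = (11-1) × [D(10) + D(9)]
      = 10 × [1334961 + 133496]
      = 10 × 1468457
      = 14,684,570
Final answer: 14,684,570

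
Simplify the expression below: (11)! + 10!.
43,545,600
(11)! + 10! = (11)·10! + 10! = (11+1)·10! = 12·10! = 43,545,600.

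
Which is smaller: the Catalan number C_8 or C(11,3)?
C(11,3)

C_8 = C(16,8)/(8+1) = 12,870/9 = 1,430; C(11,3) = 165.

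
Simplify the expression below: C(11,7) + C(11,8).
495

Reasoning: By Pascal's identity: C(12,8) = 495.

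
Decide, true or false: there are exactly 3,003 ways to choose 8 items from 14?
True

Explanation: C(14,8) = 3,003.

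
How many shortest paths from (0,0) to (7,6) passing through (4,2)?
525

Explanation: To (4,2): C(6,4)=15. From there: C(7,3)=35. Total: 525.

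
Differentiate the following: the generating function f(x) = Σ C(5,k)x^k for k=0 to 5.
Σ k·C(5,k)x^(k-1) for k=1 to 5

Working:
Term-by-term differentiation gives Σ k·C(5,k)x^{k-1} for k=1 to 5.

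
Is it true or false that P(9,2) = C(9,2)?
False

Working:
P(9,2) = 72 but C(9,2) = 36; they differ by a factor of 2! = 2, so the statement does not hold.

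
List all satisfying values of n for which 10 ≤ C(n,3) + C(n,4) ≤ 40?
5, 6

Working:
C(4,3)+C(4,4)=5; C(5,3)+C(5,4)=15; C(6,3)+C(6,4)=35; C(7,3)+C(7,4)=70. So valid n = 5, 6.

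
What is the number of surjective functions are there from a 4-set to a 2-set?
14

Reasoning: Onto functions = 2! × S(4,2)
First compute S(4,2) via recurrence:
Using the Stirling recurrence: S(n,k) = k·S(n-1,k) + S(n-1,k-1)
S(4,2) = 2·S(3,2) + S(3,1)
         = 2·3 + 1
         = 6 + 1
         = 7
Then: 2 × 7 = 14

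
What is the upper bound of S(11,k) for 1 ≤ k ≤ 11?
246,730

Solution: Row S(11,k) for k = 1..11 (via S(n,k) = k·S(n−1,k) + S(n−1,k−1)): 1, 1,023, 28,501, 145,750, 246,730, 179,487, 63,987, 11,880, 1,155, 55, 1. The row is unimodal; maximum at k = 5: 246,730.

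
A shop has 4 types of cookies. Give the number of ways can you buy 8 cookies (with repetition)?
165

Stars and bars: C(8+4-1, 8) = C(11, 8) = 165.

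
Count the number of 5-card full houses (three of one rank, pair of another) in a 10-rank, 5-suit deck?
9,000

Triple rank: 10. Triple suits: C(5,3)=10. Pair rank: 9. Pair suits: C(5,2)=10. Total: 9,000.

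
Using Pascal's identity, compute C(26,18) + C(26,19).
2,220,075
C(26,18) + C(26,19) = C(27,19) = 2,220,075.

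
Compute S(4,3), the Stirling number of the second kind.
6

Using the Stirling recurrence: S(n,k) = k·S(n-1,k) + S(n-1,k-1)
S(4,3) = 3·S(3,3) + S(3,2)
         = 3·1 + 3
         = 3 + 3
         = 6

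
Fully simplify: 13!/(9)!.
17,160

This equals 13×12×...×10 = 17,160.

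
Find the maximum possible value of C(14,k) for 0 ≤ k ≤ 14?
3,432
Maximum at k = 7: C(14,7) = 3,432.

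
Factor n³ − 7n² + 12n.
n³ − 7n² + 12n = n(n² − 7n + 12) = n(n − 3)(n − 4).
Final answer: n(n − 3)(n − 4)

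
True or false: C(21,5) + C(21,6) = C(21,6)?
False

Solution: Pascal's identity gives C(22,6) = 74,613, whereas C(21,6) = 54,264.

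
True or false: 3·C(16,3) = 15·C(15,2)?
False

Working:
Absorption identity k·C(n,k) = n·C(n-1,k-1). LHS = 3·560 = 1,680; RHS = 15·105 = 1,575.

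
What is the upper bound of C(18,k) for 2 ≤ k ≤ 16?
48,620

Solution: C(18,k) is maximised at the centre of the row: C(18,9) = 48,620.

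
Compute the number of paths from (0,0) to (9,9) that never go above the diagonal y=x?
Counted by the Catalan number C_9: C_9 = C(18,9)/(9+1) = 48,620/10 = 4,862.
Final answer: 4,862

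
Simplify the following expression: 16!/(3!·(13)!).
560
This is C(16,3) = 560.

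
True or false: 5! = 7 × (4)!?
False

Working:
5! = 5 × 4! = 120, but 7 × 4! = 168.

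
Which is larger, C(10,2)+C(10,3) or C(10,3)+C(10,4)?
C(10,3)+C(10,4)

Solution: First=165, Second=330.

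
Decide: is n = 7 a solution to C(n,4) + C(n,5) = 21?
C(7,4) + C(7,5) = 35 + 21 = 56, which does not equal 21.
Final answer: No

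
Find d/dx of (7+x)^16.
16(7+x)^15

Explanation: Using the power rule: d/dx (7+x)^16 = 16(7+x)^{15}.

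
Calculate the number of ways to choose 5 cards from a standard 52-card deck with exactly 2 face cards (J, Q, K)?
652,080
12 face cards and 40 non-face cards: C(12,2) × C(40,3) = 66 × 9,880 = 652,080.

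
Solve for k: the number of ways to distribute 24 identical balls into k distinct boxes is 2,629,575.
Stars and bars: the count is C(24+k−1, k−1), increasing in k. k=6: C(29,5) = 118,755, k=7: C(30,6) = 593,775, k=8: C(31,7) = 2,629,575 ✓. So k = 8.
Final answer: 8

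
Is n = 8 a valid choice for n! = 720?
No

8! = 8·7! = 8·5,040 = 40,320, which does not equal 720.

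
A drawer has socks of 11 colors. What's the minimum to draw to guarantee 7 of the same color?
67

Explanation: Worst case: 6 of each = 66. One more: 67.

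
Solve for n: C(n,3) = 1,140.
20

Reasoning: C(n,3) = n(n−1)(n−2)/3! is increasing in n, and n(n−1)(n−2) = 3!·1,140 = 6,840 ≈ (n−1)^3 gives n ≈ 20.0. Check: C(18,3) = 816, C(19,3) = 969, C(20,3) = 1,140 ✓. So n = 20.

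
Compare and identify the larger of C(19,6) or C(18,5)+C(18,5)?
C(19,6)

Explanation: C(19,6)=27,132; C(18,5)+C(18,5)=8,568+8,568=17,136.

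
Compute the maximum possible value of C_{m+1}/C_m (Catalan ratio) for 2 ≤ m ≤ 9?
38/11

C_{m+1}/C_m = 2(2m+1)/(m+2), which increases with m. Maximum at m = 9: 2·19/11 = 38/11.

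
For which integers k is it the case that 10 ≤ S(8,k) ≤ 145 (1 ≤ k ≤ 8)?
S(8,1)=1; S(8,2)=127; S(8,3)=966; S(8,4)=1,701; S(8,5)=1,050; S(8,6)=266; S(8,7)=28; S(8,8)=1. So valid k = 2, 7.

Answer: 2, 7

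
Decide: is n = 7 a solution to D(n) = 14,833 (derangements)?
No

Working:
D(7) = (7-1)·[D(6) + D(5)] = 6·[265 + 44] = 1,854, which does not equal 14,833.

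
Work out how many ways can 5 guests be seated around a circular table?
24

Explanation: Circular arrangements: (5-1)! = 24.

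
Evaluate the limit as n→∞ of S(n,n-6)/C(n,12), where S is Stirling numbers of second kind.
The leading term of S(n,n-6) as a polynomial in n is (11)!!·C(n,12), so the ratio → (11)!! = 10395.
Final answer: 10395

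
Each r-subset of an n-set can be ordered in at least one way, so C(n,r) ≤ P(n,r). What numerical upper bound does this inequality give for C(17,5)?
742,560

Explanation: P(17,5) = 17·16·15·14·13 = 742,560, so C(17,5) ≤ 742,560. (The bound is loose by a factor of 5! = 120: C(17,5) = 742,560/120 = 6,188.)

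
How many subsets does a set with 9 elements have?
512
Each element can be included or excluded: 2^9 = 512.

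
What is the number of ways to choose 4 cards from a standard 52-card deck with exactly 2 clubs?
13 clubs and 39 non-clubs: C(13,2) × C(39,2) = 78 × 741 = 57,798.

Answer: 57,798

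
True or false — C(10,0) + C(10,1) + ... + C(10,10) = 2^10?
Binomial theorem with x = y = 1: Σ C(10,i) = (1+1)^10 = 2^10 = 1,024. The statement holds.
Final answer: True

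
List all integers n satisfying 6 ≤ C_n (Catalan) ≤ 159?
C_3=5; C_4=14; C_5=42; C_6=132; C_7=429. So valid n = 4, 5, 6.
Final answer: 4, 5, 6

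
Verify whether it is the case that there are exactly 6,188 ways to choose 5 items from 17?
True

Working:
C(17,5) = 6,188.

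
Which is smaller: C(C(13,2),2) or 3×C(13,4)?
3×C(13,4)

C(C(13,2),2)=3,003, 3×C(13,4)=2,145.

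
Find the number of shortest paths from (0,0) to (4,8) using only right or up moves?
495

Choose 4 rights from 12 moves: C(12,4) = 495.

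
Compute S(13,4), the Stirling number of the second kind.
2,532,530

Working:
Using the Stirling recurrence: S(n,k) = k·S(n-1,k) + S(n-1,k-1)
S(13,4) = 4·S(12,4) + S(12,3)
         = 4·611501 + 86526
         = 2446004 + 86526
         = 2,532,530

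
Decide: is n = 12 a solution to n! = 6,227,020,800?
No

Working:
12! = 12·11! = 12·39,916,800 = 479,001,600, which does not equal 6,227,020,800.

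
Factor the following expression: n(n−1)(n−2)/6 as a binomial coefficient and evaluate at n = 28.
C(n,3); C(28,3) = 3,276

Reasoning: n(n−1)(n−2)/6 = n!/(3!(n−3)!) = C(n,3). At n = 28: C(28,3) = 3,276.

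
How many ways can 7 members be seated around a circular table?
720

Explanation: Circular arrangements: (7-1)! = 720.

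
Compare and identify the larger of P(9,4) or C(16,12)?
P(9,4)

Working:
P(9,4)=3,024, C(16,12)=1,820.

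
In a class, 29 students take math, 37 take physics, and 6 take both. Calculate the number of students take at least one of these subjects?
60

Working:
|A∪B| = |A|+|B|-|A∩B| = 29+37-6 = 60.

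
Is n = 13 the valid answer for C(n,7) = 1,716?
Yes

C(13,7) = 13·12·11·10·9·8·7/7! = 8,648,640/5,040 = 1,716, which equals 1,716.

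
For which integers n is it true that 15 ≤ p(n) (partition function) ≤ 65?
Tabulating p(n) via p(n) = p(n−1) + p(n−2) − p(n−5) − p(n−7) + …: p(6)=11; p(7)=15; p(8)=22; p(9)=30; p(10)=42; p(11)=56; p(12)=77. So valid n = 7, 8, 9, 10, 11.
Final answer: 7, 8, 9, 10, 11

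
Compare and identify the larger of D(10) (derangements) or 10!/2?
10!/2

D(10) = (10-1)·[D(9) + D(8)] = 9·[133,496 + 14,833] = 1,334,961; 10!/2 = 3,628,800/2 = 1,814,400.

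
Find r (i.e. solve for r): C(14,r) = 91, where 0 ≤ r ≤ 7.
2

Reasoning: C(14,r) is increasing for 0 ≤ r ≤ 7. Stepping up (C(14,r+1) = C(14,r)·(14−r)/(r+1)): C(14,1) = 14, C(14,2) = 91 ✓. So r = 2.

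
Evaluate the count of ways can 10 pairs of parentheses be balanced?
16,796

Working:
Using the Catalan number formula: C_n = C(2n, n) / (n+1)
C_10 = C(20, 10) / (10+1)
     = 184756 / 11
     = 16,796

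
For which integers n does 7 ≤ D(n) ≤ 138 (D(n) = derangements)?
Using D(n) = (n−1)[D(n−1) + D(n−2)] with D(1)=0, D(2)=1: D(3)=2; D(4)=9; D(5)=44; D(6)=265. So valid n = 4, 5.
Final answer: 4, 5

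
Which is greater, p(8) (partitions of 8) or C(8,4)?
C(8,4)

Working:
Pentagonal recurrence p(n) = p(n−1) + p(n−2) − p(n−5) − p(n−7) + …: p(8) = p(7) + p(6) − p(3) − p(1) = 15 + 11 − 3 − 1 = 22; C(8,4) = 70.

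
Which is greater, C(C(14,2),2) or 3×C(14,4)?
C(C(14,2),2)

Solution: C(C(14,2),2)=4,095, 3×C(14,4)=3,003.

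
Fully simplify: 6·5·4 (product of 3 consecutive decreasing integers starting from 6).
This is P(6,3) = 6!/(3)! = 120.

Answer: 120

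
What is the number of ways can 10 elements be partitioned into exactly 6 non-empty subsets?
22,827

Solution: This equals S(10,6), the Stirling number of the 2nd kind.
Using the Stirling recurrence: S(n,k) = k·S(n-1,k) + S(n-1,k-1)
S(10,6) = 6·S(9,6) + S(9,5)
         = 6·2646 + 6951
         = 15876 + 6951
         = 22,827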